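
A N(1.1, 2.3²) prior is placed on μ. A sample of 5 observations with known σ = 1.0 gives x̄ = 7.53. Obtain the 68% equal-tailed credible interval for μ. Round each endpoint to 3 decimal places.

Posterior precision = 1/2.3² + 5/1.0² = 0.1890 + 5.0000 = 5.1890, so posterior SD = 0.4390.
Posterior mean = (1.1/2.3² + 5·7.53/1.0²) / 5.1890 = 7.2958.
Interval: 7.2958 ± 0.994 × 0.4390 → [6.859, 7.732].

[6.859, 7.732]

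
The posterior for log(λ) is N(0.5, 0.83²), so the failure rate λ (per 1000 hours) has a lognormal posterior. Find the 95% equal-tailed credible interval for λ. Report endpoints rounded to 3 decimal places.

[0.324, 8.388]

On the log scale the 95% interval is 0.5 ± 1.960 × 0.83 = [-1.1268, 2.1268].
Exponentiate: [e^-1.1268, e^2.1268] = [0.324, 8.388].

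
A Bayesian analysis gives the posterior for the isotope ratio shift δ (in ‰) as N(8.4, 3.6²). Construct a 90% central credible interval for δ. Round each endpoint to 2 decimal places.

The posterior is symmetric, so the 90% equal-tailed interval is δ = 8.4 ± z·3.6 with z = 1.645.
Half-width: 1.645 × 3.6 = 5.92.
8.4 − 5.92 = 2.48; 8.4 + 5.92 = 14.32.

[2.48, 14.32]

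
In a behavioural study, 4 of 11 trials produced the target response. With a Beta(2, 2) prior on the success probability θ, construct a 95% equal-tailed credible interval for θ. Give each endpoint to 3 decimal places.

[0.177, 0.649]

Posterior: Beta(2+4, 2+7) = Beta(6, 9).
Equal-tailed 95% interval: the 0.025 and 0.975 quantiles of Beta(6, 9).
Posterior mean ≈ 0.400, SD ≈ 0.122; a Normal approximation gives roughly [0.160, 0.640].
Exact: F⁻¹(0.025) = 0.177; F⁻¹(0.975) = 0.649.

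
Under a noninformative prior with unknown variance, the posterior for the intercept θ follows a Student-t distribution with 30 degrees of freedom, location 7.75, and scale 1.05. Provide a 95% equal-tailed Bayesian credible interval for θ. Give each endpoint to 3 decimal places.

[5.606, 9.894]

The t_30 distribution is symmetric; the 95% interval is 7.75 ± t·1.05 with t_{0.975,30} = 2.042.
Half-width: 2.042 × 1.05 = 2.144.
7.75 − 2.144 = 5.606; 7.75 + 2.144 = 9.894.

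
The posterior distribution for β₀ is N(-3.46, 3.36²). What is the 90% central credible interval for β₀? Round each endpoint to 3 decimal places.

The posterior is symmetric, so the 90% equal-tailed interval is β₀ = -3.46 ± z·3.36 with z = 1.645.
Half-width: 1.645 × 3.36 = 5.527.
-3.46 − 5.527 = -8.987; -3.46 + 5.527 = 2.067.

[-8.987, 2.067]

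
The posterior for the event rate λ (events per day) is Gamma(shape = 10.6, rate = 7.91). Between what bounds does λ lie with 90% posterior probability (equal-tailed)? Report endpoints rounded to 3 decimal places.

Posterior: Gamma(shape 10.6, rate 7.91).
Equal-tailed 90% interval: Gamma(10.6, 7.91) quantiles at 0.05 and 0.95.
Posterior mean ≈ 1.340, SD ≈ 0.412; a Normal approximation gives roughly [0.663, 2.017].
Exact: lower = 0.742; upper = 2.081.

[0.742, 2.081]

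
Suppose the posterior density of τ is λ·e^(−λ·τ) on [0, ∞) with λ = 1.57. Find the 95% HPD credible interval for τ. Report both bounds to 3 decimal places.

The exponential density is strictly decreasing on [0, ∞), so the HPD interval is anchored at 0: [0, q] with P(τ ≤ q) = 0.95.
q = −ln(1 − 0.95) / 1.57 = 2.9957 / 1.57 = 1.908.

[0.000, 1.908]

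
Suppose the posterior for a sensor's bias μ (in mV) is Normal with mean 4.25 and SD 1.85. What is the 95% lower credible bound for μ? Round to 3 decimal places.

Need L with P(μ ≥ L) = 0.95: L = 4.25 − z_{0.05}·1.85.
z = 1.645; L = 4.25 − 1.645 × 1.85 = 1.207.

1.207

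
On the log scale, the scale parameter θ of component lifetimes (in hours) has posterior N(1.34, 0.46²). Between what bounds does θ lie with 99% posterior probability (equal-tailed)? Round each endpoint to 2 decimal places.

On the log scale the 99% interval is 1.34 ± 2.576 × 0.46 = [0.1551, 2.5249].
Exponentiate: [e^0.1551, e^2.5249] = [1.17, 12.49].

[1.17, 12.49]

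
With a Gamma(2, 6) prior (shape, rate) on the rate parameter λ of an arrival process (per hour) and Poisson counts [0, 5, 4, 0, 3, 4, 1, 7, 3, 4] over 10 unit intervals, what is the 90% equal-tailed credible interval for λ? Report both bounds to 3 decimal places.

[1.510, 2.686]

Posterior: Gamma(2+31, 6+10) = Gamma(33, 16) (shape, rate).
Equal-tailed 90% interval: Gamma(33, 16) quantiles at 0.05 and 0.95.
Posterior mean ≈ 2.062, SD ≈ 0.359; a Normal approximation gives roughly [1.472, 2.653].
Exact: lower = 1.510; upper = 2.686.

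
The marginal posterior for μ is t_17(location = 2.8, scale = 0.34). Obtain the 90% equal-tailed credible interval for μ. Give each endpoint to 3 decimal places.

The t_17 distribution is symmetric; the 90% interval is 2.8 ± t·0.34 with t_{0.95,17} = 1.740.
Half-width: 1.740 × 0.34 = 0.591.
2.8 − 0.591 = 2.209; 2.8 + 0.591 = 3.391.

[2.209, 3.391]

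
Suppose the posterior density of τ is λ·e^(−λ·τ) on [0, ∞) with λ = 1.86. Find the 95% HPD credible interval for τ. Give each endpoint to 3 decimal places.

[0.000, 1.611]

The exponential density is strictly decreasing on [0, ∞), so the HPD interval is anchored at 0: [0, q] with P(τ ≤ q) = 0.95.
q = −ln(1 − 0.95) / 1.86 = 2.9957 / 1.86 = 1.611.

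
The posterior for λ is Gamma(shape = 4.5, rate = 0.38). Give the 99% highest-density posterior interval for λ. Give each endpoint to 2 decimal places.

[1.48, 28.86]

The posterior is unimodal and skewed, so the HPD interval has equal density at both endpoints and is the shortest 99% interval.
Solving f(1.48) = f(28.86) with F(28.86) − F(1.48) = 0.99 gives [1.48, 28.86].
For comparison, the equal-tailed interval is [2.28, 31.04]; the HPD is narrower and shifted toward the mode.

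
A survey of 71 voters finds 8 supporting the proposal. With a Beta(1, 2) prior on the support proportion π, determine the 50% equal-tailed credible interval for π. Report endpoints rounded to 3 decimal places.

[0.094, 0.145]

Posterior: Beta(1+8, 2+63) = Beta(9, 65).
Equal-tailed 50% interval: the 0.25 and 0.75 quantiles of Beta(9, 65).
Posterior mean ≈ 0.122, SD ≈ 0.038; a Normal approximation gives roughly [0.096, 0.147].
Exact: F⁻¹(0.25) = 0.094; F⁻¹(0.75) = 0.145.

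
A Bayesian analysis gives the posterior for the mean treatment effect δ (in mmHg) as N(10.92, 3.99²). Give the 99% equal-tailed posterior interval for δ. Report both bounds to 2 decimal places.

[0.64, 21.20]

The posterior is symmetric, so the 99% equal-tailed interval is δ = 10.92 ± z·3.99 with z = 2.576.
Half-width: 2.576 × 3.99 = 10.28.
10.92 − 10.28 = 0.64; 10.92 + 10.28 = 21.20.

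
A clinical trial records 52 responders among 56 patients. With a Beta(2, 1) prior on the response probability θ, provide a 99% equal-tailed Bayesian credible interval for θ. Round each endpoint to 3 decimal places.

Posterior: Beta(2+52, 1+4) = Beta(54, 5).
Equal-tailed 99% interval: the 0.005 and 0.995 quantiles of Beta(54, 5).
Posterior mean ≈ 0.915, SD ≈ 0.036; a Normal approximation gives roughly [0.823, 1.008].
Exact: F⁻¹(0.005) = 0.798; F⁻¹(0.995) = 0.981.

[0.798, 0.981]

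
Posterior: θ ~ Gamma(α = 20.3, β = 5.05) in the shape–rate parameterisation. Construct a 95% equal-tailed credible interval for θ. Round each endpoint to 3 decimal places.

[2.466, 5.948]

Posterior: Gamma(shape 20.3, rate 5.05).
Equal-tailed 95% interval: Gamma(20.3, 5.05) quantiles at 0.025 and 0.975.
Posterior mean ≈ 4.020, SD ≈ 0.892; a Normal approximation gives roughly [2.271, 5.768].
Exact: lower = 2.466; upper = 5.948.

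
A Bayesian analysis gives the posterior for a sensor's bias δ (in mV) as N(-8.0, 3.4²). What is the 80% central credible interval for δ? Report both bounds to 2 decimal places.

The posterior is symmetric, so the 80% equal-tailed interval is δ = -8.0 ± z·3.4 with z = 1.282.
Half-width: 1.282 × 3.4 = 4.36.
-8.0 − 4.36 = -12.36; -8.0 + 4.36 = -3.64.

[-12.36, -3.64]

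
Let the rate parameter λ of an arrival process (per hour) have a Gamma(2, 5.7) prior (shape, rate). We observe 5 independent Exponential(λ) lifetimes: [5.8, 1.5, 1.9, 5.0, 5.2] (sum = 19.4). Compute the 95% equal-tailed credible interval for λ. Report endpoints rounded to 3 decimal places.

[0.112, 0.520]

Posterior: Gamma(2+5, 5.7+19.4) = Gamma(7, 25.1) (shape, rate).
Equal-tailed 95% interval: Gamma(7, 25.1) quantiles at 0.025 and 0.975.
Posterior mean ≈ 0.279, SD ≈ 0.105; a Normal approximation gives roughly [0.072, 0.485].
Exact: lower = 0.112; upper = 0.520.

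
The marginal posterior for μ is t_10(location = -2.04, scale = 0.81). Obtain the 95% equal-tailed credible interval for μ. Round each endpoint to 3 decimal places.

[-3.845, -0.235]

The t_10 distribution is symmetric; the 95% interval is -2.04 ± t·0.81 with t_{0.975,10} = 2.228.
Half-width: 2.228 × 0.81 = 1.805.
-2.04 − 1.805 = -3.845; -2.04 + 1.805 = -0.235.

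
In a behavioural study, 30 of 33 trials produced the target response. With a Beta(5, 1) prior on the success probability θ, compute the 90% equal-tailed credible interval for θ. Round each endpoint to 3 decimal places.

Posterior: Beta(5+30, 1+3) = Beta(35, 4).
Equal-tailed 90% interval: the 0.05 and 0.95 quantiles of Beta(35, 4).
Posterior mean ≈ 0.897, SD ≈ 0.048; a Normal approximation gives roughly [0.819, 0.976].
Exact: F⁻¹(0.05) = 0.808; F⁻¹(0.95) = 0.963.

[0.808, 0.963]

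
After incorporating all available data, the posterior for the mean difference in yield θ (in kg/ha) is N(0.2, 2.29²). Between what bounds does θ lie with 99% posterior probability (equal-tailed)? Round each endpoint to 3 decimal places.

The posterior is symmetric, so the 99% equal-tailed interval is θ = 0.2 ± z·2.29 with z = 2.576.
Half-width: 2.576 × 2.29 = 5.899.
0.2 − 5.899 = -5.699; 0.2 + 5.899 = 6.099.

[-5.699, 6.099]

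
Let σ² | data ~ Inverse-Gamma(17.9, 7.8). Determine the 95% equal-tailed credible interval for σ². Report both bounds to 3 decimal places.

[0.288, 0.736]

Inverse-Gamma(17.9, 7.8) quantiles: F⁻¹(0.025) and F⁻¹(0.975).
Equivalently, 1/σ² ~ Gamma(17.9, rate = 7.8); invert its 0.975 and 0.025 quantiles.
Posterior mean ≈ 0.462, SD ≈ 0.116; a Normal approximation gives roughly [0.235, 0.688].
Exact: lower = 0.288; upper = 0.736.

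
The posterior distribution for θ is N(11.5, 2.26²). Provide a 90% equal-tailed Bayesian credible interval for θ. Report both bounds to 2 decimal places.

The posterior is symmetric, so the 90% equal-tailed interval is θ = 11.5 ± z·2.26 with z = 1.645.
Half-width: 1.645 × 2.26 = 3.72.
11.5 − 3.72 = 7.78; 11.5 + 3.72 = 15.22.

[7.78, 15.22]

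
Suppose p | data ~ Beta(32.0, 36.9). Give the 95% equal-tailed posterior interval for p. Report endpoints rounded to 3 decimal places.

Posterior: Beta(32.0, 36.9).
Equal-tailed 95% interval: the 0.025 and 0.975 quantiles of Beta(32.0, 36.9).
Posterior mean ≈ 0.464, SD ≈ 0.060; a Normal approximation gives roughly [0.348, 0.581].
Exact: F⁻¹(0.025) = 0.349; F⁻¹(0.975) = 0.582.

[0.349, 0.582]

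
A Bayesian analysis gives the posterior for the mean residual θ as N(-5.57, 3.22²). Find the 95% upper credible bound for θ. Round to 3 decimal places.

-0.274

Need U with P(θ ≤ U) = 0.95: U = -5.57 + z_{0.05}·3.22.
z = 1.645; U = -5.57 + 1.645 × 3.22 = -0.274.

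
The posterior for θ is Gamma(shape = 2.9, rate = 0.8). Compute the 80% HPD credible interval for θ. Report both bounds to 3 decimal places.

[0.748, 5.476]

The posterior is unimodal and skewed, so the HPD interval has equal density at both endpoints and is the shortest 80% interval.
Solving f(0.748) = f(5.476) with F(5.476) − F(0.748) = 0.80 gives [0.748, 5.476].
For comparison, the equal-tailed interval is [1.301, 6.479]; the HPD is narrower and shifted toward the mode.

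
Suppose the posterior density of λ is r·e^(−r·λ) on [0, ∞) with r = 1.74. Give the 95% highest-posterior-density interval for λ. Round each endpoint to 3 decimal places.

[0.000, 1.722]

The exponential density is strictly decreasing on [0, ∞), so the HPD interval is anchored at 0: [0, q] with P(λ ≤ q) = 0.95.
q = −ln(1 − 0.95) / 1.74 = 2.9957 / 1.74 = 1.722.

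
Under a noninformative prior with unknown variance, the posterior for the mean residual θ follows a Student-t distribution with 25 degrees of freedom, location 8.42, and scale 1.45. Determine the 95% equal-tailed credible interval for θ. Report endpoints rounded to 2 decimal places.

The t_25 distribution is symmetric; the 95% interval is 8.42 ± t·1.45 with t_{0.975,25} = 2.060.
Half-width: 2.060 × 1.45 = 2.99.
8.42 − 2.99 = 5.43; 8.42 + 2.99 = 11.41.

[5.43, 11.41]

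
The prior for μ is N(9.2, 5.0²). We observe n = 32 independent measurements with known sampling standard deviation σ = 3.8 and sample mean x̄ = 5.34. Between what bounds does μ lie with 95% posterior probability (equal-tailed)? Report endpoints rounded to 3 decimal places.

[4.104, 6.713]

Posterior precision = 1/5.0² + 32/3.8² = 0.0400 + 2.2161 = 2.2561, so posterior SD = 0.6658.
Posterior mean = (9.2/5.0² + 32·5.34/3.8²) / 2.2561 = 5.4084.
Interval: 5.4084 ± 1.960 × 0.6658 → [4.104, 6.713].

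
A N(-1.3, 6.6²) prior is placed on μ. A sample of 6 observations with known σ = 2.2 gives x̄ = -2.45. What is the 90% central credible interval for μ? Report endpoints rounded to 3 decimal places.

Posterior precision = 1/6.6² + 6/2.2² = 0.0230 + 1.2397 = 1.2626, so posterior SD = 0.8899.
Posterior mean = (-1.3/6.6² + 6·-2.45/2.2²) / 1.2626 = -2.4291.
Interval: -2.4291 ± 1.645 × 0.8899 → [-3.893, -0.965].

[-3.893, -0.965]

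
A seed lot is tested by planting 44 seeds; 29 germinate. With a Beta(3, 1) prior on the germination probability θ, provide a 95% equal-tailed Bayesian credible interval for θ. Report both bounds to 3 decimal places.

[0.529, 0.791]

Posterior: Beta(3+29, 1+15) = Beta(32, 16).
Equal-tailed 95% interval: the 0.025 and 0.975 quantiles of Beta(32, 16).
Posterior mean ≈ 0.667, SD ≈ 0.067; a Normal approximation gives roughly [0.535, 0.799].
Exact: F⁻¹(0.025) = 0.529; F⁻¹(0.975) = 0.791.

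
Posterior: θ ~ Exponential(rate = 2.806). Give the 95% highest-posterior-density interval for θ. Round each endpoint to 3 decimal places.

[0.000, 1.068]

The exponential density is strictly decreasing on [0, ∞), so the HPD interval is anchored at 0: [0, q] with P(θ ≤ q) = 0.95.
q = −ln(1 − 0.95) / 2.806 = 2.9957 / 2.806 = 1.068.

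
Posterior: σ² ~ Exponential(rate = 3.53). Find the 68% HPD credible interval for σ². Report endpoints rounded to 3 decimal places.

[0.000, 0.323]

The exponential density is strictly decreasing on [0, ∞), so the HPD interval is anchored at 0: [0, q] with P(σ² ≤ q) = 0.68.
q = −ln(1 − 0.68) / 3.53 = 1.1394 / 3.53 = 0.323.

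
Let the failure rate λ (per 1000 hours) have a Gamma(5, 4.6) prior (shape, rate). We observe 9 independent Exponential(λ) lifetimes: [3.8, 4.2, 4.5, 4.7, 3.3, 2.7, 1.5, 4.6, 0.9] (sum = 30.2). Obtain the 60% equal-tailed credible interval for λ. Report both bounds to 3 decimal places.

[0.310, 0.489]

Posterior: Gamma(5+9, 4.6+30.2) = Gamma(14, 34.8) (shape, rate).
Equal-tailed 60% interval: Gamma(14, 34.8) quantiles at 0.2 and 0.8.
Posterior mean ≈ 0.402, SD ≈ 0.108; a Normal approximation gives roughly [0.312, 0.493].
Exact: lower = 0.310; upper = 0.489.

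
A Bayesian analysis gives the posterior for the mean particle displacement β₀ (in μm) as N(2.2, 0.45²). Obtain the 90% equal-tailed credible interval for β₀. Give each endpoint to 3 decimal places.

[1.460, 2.940]

The posterior is symmetric, so the 90% equal-tailed interval is β₀ = 2.2 ± z·0.45 with z = 1.645.
Half-width: 1.645 × 0.45 = 0.740.
2.2 − 0.740 = 1.460; 2.2 + 0.740 = 2.940.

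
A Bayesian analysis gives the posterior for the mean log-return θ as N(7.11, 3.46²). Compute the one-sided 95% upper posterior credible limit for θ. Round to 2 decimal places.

Need U with P(θ ≤ U) = 0.95: U = 7.11 + z_{0.05}·3.46.
z = 1.645; U = 7.11 + 1.645 × 3.46 = 12.80.

12.80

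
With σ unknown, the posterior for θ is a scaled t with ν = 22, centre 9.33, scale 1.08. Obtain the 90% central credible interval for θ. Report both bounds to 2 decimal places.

The t_22 distribution is symmetric; the 90% interval is 9.33 ± t·1.08 with t_{0.95,22} = 1.717.
Half-width: 1.717 × 1.08 = 1.85.
9.33 − 1.85 = 7.48; 9.33 + 1.85 = 11.18.

[7.48, 11.18]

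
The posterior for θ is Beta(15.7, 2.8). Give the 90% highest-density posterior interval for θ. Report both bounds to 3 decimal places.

The posterior is unimodal and skewed, so the HPD interval has equal density at both endpoints and is the shortest 90% interval.
Solving f(0.728) = f(0.975) with F(0.975) − F(0.728) = 0.90 gives [0.728, 0.975].
For comparison, the equal-tailed interval is [0.696, 0.958]; the HPD is narrower and shifted toward the mode.

[0.728, 0.975]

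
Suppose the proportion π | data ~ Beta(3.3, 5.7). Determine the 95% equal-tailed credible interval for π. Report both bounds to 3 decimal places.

Posterior: Beta(3.3, 5.7).
Equal-tailed 95% interval: the 0.025 and 0.975 quantiles of Beta(3.3, 5.7).
Posterior mean ≈ 0.367, SD ≈ 0.152; a Normal approximation gives roughly [0.068, 0.665].
Exact: F⁻¹(0.025) = 0.105; F⁻¹(0.975) = 0.684.

[0.105, 0.684]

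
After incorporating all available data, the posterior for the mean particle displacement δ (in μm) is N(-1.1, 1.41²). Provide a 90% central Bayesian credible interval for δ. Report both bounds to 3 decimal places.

[-3.419, 1.219]

The posterior is symmetric, so the 90% equal-tailed interval is δ = -1.1 ± z·1.41 with z = 1.645.
Half-width: 1.645 × 1.41 = 2.319.
-1.1 − 2.319 = -3.419; -1.1 + 2.319 = 1.219.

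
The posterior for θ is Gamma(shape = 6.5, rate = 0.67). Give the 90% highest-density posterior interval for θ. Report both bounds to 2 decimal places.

The posterior is unimodal and skewed, so the HPD interval has equal density at both endpoints and is the shortest 90% interval.
Solving f(3.66) = f(15.51) with F(15.51) − F(3.66) = 0.90 gives [3.66, 15.51].
For comparison, the equal-tailed interval is [4.40, 16.69]; the HPD is narrower and shifted toward the mode.

[3.66, 15.51]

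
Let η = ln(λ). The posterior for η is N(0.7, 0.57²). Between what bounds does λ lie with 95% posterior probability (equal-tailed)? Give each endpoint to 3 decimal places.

[0.659, 6.154]

On the log scale the 95% interval is 0.7 ± 1.960 × 0.57 = [-0.4172, 1.8172].
Exponentiate: [e^-0.4172, e^1.8172] = [0.659, 6.154].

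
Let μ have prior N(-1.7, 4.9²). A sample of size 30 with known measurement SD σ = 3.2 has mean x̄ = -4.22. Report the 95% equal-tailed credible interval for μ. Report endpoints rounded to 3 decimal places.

[-5.322, -3.048]

Posterior precision = 1/4.9² + 30/3.2² = 0.0416 + 2.9297 = 2.9713, so posterior SD = 0.5801.
Posterior mean = (-1.7/4.9² + 30·-4.22/3.2²) / 2.9713 = -4.1847.
Interval: -4.1847 ± 1.960 × 0.5801 → [-5.322, -3.048].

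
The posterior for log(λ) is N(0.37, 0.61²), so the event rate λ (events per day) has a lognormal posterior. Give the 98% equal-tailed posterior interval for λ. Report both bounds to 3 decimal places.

[0.350, 5.984]

On the log scale the 98% interval is 0.37 ± 2.326 × 0.61 = [-1.0491, 1.7891].
Exponentiate: [e^-1.0491, e^1.7891] = [0.350, 5.984].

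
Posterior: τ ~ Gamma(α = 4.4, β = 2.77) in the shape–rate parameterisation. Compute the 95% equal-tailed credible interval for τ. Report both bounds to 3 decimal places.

[0.468, 3.380]

Posterior: Gamma(shape 4.4, rate 2.77).
Equal-tailed 95% interval: Gamma(4.4, 2.77) quantiles at 0.025 and 0.975.
Posterior mean ≈ 1.588, SD ≈ 0.757; a Normal approximation gives roughly [0.104, 3.073].
Exact: lower = 0.468; upper = 3.380.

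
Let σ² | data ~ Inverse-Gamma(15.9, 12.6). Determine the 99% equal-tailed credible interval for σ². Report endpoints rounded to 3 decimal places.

Inverse-Gamma(15.9, 12.6) quantiles: F⁻¹(0.005) and F⁻¹(0.995).
Equivalently, 1/σ² ~ Gamma(15.9, rate = 12.6); invert its 0.995 and 0.005 quantiles.
Posterior mean ≈ 0.846, SD ≈ 0.227; a Normal approximation gives roughly [0.261, 1.430].
Exact: lower = 0.449; upper = 1.680.

[0.449, 1.680]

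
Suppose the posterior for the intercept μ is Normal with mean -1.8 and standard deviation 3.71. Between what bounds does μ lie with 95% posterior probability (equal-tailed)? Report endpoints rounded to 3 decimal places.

[-9.071, 5.471]

The posterior is symmetric, so the 95% equal-tailed interval is μ = -1.8 ± z·3.71 with z = 1.960.
Half-width: 1.960 × 3.71 = 7.271.
-1.8 − 7.271 = -9.071; -1.8 + 7.271 = 5.471.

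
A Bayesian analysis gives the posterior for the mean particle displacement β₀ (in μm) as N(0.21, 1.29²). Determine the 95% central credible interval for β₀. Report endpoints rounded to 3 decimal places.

[-2.318, 2.738]

The posterior is symmetric, so the 95% equal-tailed interval is β₀ = 0.21 ± z·1.29 with z = 1.960.
Half-width: 1.960 × 1.29 = 2.528.
0.21 − 2.528 = -2.318; 0.21 + 2.528 = 2.738.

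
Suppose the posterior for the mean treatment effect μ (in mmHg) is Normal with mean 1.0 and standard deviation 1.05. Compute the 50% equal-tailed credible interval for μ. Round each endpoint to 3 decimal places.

The posterior is symmetric, so the 50% equal-tailed interval is μ = 1.0 ± z·1.05 with z = 0.674.
Half-width: 0.674 × 1.05 = 0.708.
1.0 − 0.708 = 0.292; 1.0 + 0.708 = 1.708.

[0.292, 1.708]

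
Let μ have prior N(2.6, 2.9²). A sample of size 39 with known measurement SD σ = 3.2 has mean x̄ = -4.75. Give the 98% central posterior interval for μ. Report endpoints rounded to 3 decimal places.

[-5.701, -3.354]

Posterior precision = 1/2.9² + 39/3.2² = 0.1189 + 3.8086 = 3.9275, so posterior SD = 0.5046.
Posterior mean = (2.6/2.9² + 39·-4.75/3.2²) / 3.9275 = -4.5275.
Interval: -4.5275 ± 2.326 × 0.5046 → [-5.701, -3.354].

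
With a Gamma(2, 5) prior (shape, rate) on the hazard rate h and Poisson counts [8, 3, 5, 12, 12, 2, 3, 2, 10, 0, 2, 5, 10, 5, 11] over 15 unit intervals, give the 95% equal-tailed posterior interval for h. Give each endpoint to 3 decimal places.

[3.708, 5.586]

Posterior: Gamma(2+90, 5+15) = Gamma(92, 20) (shape, rate).
Equal-tailed 95% interval: Gamma(92, 20) quantiles at 0.025 and 0.975.
Posterior mean ≈ 4.600, SD ≈ 0.480; a Normal approximation gives roughly [3.660, 5.540].
Exact: lower = 3.708; upper = 5.586.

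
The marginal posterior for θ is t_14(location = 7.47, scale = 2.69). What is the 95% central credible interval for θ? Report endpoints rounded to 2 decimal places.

[1.70, 13.24]

The t_14 distribution is symmetric; the 95% interval is 7.47 ± t·2.69 with t_{0.975,14} = 2.145.
Half-width: 2.145 × 2.69 = 5.77.
7.47 − 5.77 = 1.70; 7.47 + 5.77 = 13.24.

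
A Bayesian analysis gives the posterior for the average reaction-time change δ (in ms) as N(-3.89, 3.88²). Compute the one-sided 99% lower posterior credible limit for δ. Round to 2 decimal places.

Need L with P(δ ≥ L) = 0.99: L = -3.89 − z_{0.01}·3.88.
z = 2.326; L = -3.89 − 2.326 × 3.88 = -12.92.

-12.92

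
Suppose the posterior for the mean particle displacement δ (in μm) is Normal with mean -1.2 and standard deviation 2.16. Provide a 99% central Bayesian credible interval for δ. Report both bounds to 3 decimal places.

[-6.764, 4.364]

The posterior is symmetric, so the 99% equal-tailed interval is δ = -1.2 ± z·2.16 with z = 2.576.
Half-width: 2.576 × 2.16 = 5.564.
-1.2 − 5.564 = -6.764; -1.2 + 5.564 = 4.364.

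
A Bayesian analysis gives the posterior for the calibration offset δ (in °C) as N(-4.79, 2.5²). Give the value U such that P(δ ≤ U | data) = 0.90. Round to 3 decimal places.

Need U with P(δ ≤ U) = 0.90: U = -4.79 + z_{0.1}·2.5.
z = 1.282; U = -4.79 + 1.282 × 2.5 = -1.586.

-1.586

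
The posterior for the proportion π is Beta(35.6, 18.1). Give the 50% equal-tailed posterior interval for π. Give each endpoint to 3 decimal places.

Posterior: Beta(35.6, 18.1).
Equal-tailed 50% interval: the 0.25 and 0.75 quantiles of Beta(35.6, 18.1).
Posterior mean ≈ 0.663, SD ≈ 0.064; a Normal approximation gives roughly [0.620, 0.706].
Exact: F⁻¹(0.25) = 0.620; F⁻¹(0.75) = 0.708.

[0.620, 0.708]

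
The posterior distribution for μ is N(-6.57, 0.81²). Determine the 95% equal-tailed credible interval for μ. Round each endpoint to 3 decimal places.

[-8.158, -4.982]

The posterior is symmetric, so the 95% equal-tailed interval is μ = -6.57 ± z·0.81 with z = 1.960.
Half-width: 1.960 × 0.81 = 1.588.
-6.57 − 1.588 = -8.158; -6.57 + 1.588 = -4.982.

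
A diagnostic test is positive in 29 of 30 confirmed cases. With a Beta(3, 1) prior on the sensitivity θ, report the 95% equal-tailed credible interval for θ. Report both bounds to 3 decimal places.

Posterior: Beta(3+29, 1+1) = Beta(32, 2).
Equal-tailed 95% interval: the 0.025 and 0.975 quantiles of Beta(32, 2).
Posterior mean ≈ 0.941, SD ≈ 0.040; a Normal approximation gives roughly [0.863, 1.019].
Exact: F⁻¹(0.025) = 0.842; F⁻¹(0.975) = 0.993.

[0.842, 0.993]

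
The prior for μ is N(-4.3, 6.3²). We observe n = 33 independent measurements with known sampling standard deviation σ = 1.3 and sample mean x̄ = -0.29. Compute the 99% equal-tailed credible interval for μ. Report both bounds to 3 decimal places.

[-0.878, 0.287]

Posterior precision = 1/6.3² + 33/1.3² = 0.0252 + 19.5266 = 19.5518, so posterior SD = 0.2262.
Posterior mean = (-4.3/6.3² + 33·-0.29/1.3²) / 19.5518 = -0.2952.
Interval: -0.2952 ± 2.576 × 0.2262 → [-0.878, 0.287].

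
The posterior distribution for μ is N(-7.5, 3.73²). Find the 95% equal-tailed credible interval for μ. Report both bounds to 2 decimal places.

[-14.81, -0.19]

The posterior is symmetric, so the 95% equal-tailed interval is μ = -7.5 ± z·3.73 with z = 1.960.
Half-width: 1.960 × 3.73 = 7.31.
-7.5 − 7.31 = -14.81; -7.5 + 7.31 = -0.19.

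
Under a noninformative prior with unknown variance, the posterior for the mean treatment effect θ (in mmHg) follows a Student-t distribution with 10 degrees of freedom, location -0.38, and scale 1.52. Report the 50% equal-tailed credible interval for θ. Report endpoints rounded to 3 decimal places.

The t_10 distribution is symmetric; the 50% interval is -0.38 ± t·1.52 with t_{0.75,10} = 0.700.
Half-width: 0.700 × 1.52 = 1.064.
-0.38 − 1.064 = -1.444; -0.38 + 1.064 = 0.684.

[-1.444, 0.684]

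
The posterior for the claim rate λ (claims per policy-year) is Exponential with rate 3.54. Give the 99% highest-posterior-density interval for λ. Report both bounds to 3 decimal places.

[0.000, 1.301]

The exponential density is strictly decreasing on [0, ∞), so the HPD interval is anchored at 0: [0, q] with P(λ ≤ q) = 0.99.
q = −ln(1 − 0.99) / 3.54 = 4.6052 / 3.54 = 1.301.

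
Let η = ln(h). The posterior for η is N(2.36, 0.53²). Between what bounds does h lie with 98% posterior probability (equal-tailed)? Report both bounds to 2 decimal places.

On the log scale the 98% interval is 2.36 ± 2.326 × 0.53 = [1.1270, 3.5930].
Exponentiate: [e^1.1270, e^3.5930] = [3.09, 36.34].

[3.09, 36.34]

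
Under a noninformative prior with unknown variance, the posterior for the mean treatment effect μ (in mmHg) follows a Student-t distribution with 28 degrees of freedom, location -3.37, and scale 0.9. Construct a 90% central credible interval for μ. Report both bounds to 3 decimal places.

[-4.901, -1.839]

The t_28 distribution is symmetric; the 90% interval is -3.37 ± t·0.9 with t_{0.95,28} = 1.701.
Half-width: 1.701 × 0.9 = 1.531.
-3.37 − 1.531 = -4.901; -3.37 + 1.531 = -1.839.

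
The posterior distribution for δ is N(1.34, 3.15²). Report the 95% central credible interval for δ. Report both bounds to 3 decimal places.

The posterior is symmetric, so the 95% equal-tailed interval is δ = 1.34 ± z·3.15 with z = 1.960.
Half-width: 1.960 × 3.15 = 6.174.
1.34 − 6.174 = -4.834; 1.34 + 6.174 = 7.514.

[-4.834, 7.514]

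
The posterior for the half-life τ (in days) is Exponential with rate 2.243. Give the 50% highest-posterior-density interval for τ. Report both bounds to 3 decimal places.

The exponential density is strictly decreasing on [0, ∞), so the HPD interval is anchored at 0: [0, q] with P(τ ≤ q) = 0.50.
q = −ln(1 − 0.50) / 2.243 = 0.6931 / 2.243 = 0.309.

[0.000, 0.309]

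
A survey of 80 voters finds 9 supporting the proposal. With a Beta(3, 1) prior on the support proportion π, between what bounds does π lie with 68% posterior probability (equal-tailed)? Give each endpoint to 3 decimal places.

Posterior: Beta(3+9, 1+71) = Beta(12, 72).
Equal-tailed 68% interval: the 0.16 and 0.84 quantiles of Beta(12, 72).
Posterior mean ≈ 0.143, SD ≈ 0.038; a Normal approximation gives roughly [0.105, 0.181].
Exact: F⁻¹(0.16) = 0.105; F⁻¹(0.84) = 0.181.

[0.105, 0.181]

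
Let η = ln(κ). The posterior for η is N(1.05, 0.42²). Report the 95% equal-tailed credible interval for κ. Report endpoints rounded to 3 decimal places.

[1.255, 6.509]

On the log scale the 95% interval is 1.05 ± 1.960 × 0.42 = [0.2268, 1.8732].
Exponentiate: [e^0.2268, e^1.8732] = [1.255, 6.509].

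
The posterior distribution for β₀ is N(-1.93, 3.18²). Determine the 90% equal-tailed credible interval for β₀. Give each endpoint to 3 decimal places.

The posterior is symmetric, so the 90% equal-tailed interval is β₀ = -1.93 ± z·3.18 with z = 1.645.
Half-width: 1.645 × 3.18 = 5.231.
-1.93 − 5.231 = -7.161; -1.93 + 5.231 = 3.301.

[-7.161, 3.301]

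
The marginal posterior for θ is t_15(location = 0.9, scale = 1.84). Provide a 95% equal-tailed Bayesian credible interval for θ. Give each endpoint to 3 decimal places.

[-3.022, 4.822]

The t_15 distribution is symmetric; the 95% interval is 0.9 ± t·1.84 with t_{0.975,15} = 2.131.
Half-width: 2.131 × 1.84 = 3.922.
0.9 − 3.922 = -3.022; 0.9 + 3.922 = 4.822.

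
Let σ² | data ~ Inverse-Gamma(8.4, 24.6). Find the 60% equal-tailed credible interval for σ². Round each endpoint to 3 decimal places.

[2.301, 4.158]

Inverse-Gamma(8.4, 24.6) quantiles: F⁻¹(0.2) and F⁻¹(0.8).
Equivalently, 1/σ² ~ Gamma(8.4, rate = 24.6); invert its 0.8 and 0.2 quantiles.
Posterior mean ≈ 3.324, SD ≈ 1.314; a Normal approximation gives roughly [2.218, 4.430].
Exact: lower = 2.301; upper = 4.158.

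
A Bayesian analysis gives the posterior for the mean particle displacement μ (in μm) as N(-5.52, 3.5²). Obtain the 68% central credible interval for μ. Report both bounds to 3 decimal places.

The posterior is symmetric, so the 68% equal-tailed interval is μ = -5.52 ± z·3.5 with z = 0.994.
Half-width: 0.994 × 3.5 = 3.481.
-5.52 − 3.481 = -9.001; -5.52 + 3.481 = -2.039.

[-9.001, -2.039]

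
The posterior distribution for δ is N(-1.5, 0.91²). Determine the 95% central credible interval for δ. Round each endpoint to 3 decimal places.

[-3.284, 0.284]

The posterior is symmetric, so the 95% equal-tailed interval is δ = -1.5 ± z·0.91 with z = 1.960.
Half-width: 1.960 × 0.91 = 1.784.
-1.5 − 1.784 = -3.284; -1.5 + 1.784 = 0.284.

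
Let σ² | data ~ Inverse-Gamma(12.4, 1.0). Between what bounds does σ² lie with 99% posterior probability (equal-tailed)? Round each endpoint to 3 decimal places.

Inverse-Gamma(12.4, 1.0) quantiles: F⁻¹(0.005) and F⁻¹(0.995).
Equivalently, 1/σ² ~ Gamma(12.4, rate = 1.0); invert its 0.995 and 0.005 quantiles.
Posterior mean ≈ 0.088, SD ≈ 0.027; a Normal approximation gives roughly [0.018, 0.158].
Exact: lower = 0.043; upper = 0.192.

[0.043, 0.192]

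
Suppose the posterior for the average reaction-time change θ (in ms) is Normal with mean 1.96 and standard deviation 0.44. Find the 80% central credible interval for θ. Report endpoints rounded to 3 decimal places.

[1.396, 2.524]

The posterior is symmetric, so the 80% equal-tailed interval is θ = 1.96 ± z·0.44 with z = 1.282.
Half-width: 1.282 × 0.44 = 0.564.
1.96 − 0.564 = 1.396; 1.96 + 0.564 = 2.524.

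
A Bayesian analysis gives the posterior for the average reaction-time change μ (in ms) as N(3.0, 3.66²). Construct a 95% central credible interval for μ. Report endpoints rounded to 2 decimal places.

The posterior is symmetric, so the 95% equal-tailed interval is μ = 3.0 ± z·3.66 with z = 1.960.
Half-width: 1.960 × 3.66 = 7.17.
3.0 − 7.17 = -4.17; 3.0 + 7.17 = 10.17.

[-4.17, 10.17]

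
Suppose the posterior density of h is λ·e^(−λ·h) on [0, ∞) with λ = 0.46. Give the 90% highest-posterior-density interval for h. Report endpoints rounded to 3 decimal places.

The exponential density is strictly decreasing on [0, ∞), so the HPD interval is anchored at 0: [0, q] with P(h ≤ q) = 0.90.
q = −ln(1 − 0.90) / 0.46 = 2.3026 / 0.46 = 5.006.

[0.000, 5.006]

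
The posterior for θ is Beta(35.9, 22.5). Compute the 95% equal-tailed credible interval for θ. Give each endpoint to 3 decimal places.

[0.488, 0.734]

Posterior: Beta(35.9, 22.5).
Equal-tailed 95% interval: the 0.025 and 0.975 quantiles of Beta(35.9, 22.5).
Posterior mean ≈ 0.615, SD ≈ 0.063; a Normal approximation gives roughly [0.491, 0.738].
Exact: F⁻¹(0.025) = 0.488; F⁻¹(0.975) = 0.734.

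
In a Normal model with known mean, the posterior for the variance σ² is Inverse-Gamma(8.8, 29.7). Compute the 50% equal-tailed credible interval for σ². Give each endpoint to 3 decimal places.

[2.807, 4.459]

Inverse-Gamma(8.8, 29.7) quantiles: F⁻¹(0.25) and F⁻¹(0.75).
Equivalently, 1/σ² ~ Gamma(8.8, rate = 29.7); invert its 0.75 and 0.25 quantiles.
Posterior mean ≈ 3.808, SD ≈ 1.460; a Normal approximation gives roughly [2.823, 4.793].
Exact: lower = 2.807; upper = 4.459.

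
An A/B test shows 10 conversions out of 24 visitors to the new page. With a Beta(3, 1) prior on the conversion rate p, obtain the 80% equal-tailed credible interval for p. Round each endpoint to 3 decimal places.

[0.345, 0.585]

Posterior: Beta(3+10, 1+14) = Beta(13, 15).
Equal-tailed 80% interval: the 0.1 and 0.9 quantiles of Beta(13, 15).
Posterior mean ≈ 0.464, SD ≈ 0.093; a Normal approximation gives roughly [0.346, 0.583].
Exact: F⁻¹(0.1) = 0.345; F⁻¹(0.9) = 0.585.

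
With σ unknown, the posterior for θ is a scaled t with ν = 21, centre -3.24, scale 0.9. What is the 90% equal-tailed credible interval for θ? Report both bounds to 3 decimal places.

[-4.789, -1.691]

The t_21 distribution is symmetric; the 90% interval is -3.24 ± t·0.9 with t_{0.95,21} = 1.721.
Half-width: 1.721 × 0.9 = 1.549.
-3.24 − 1.549 = -4.789; -3.24 + 1.549 = -1.691.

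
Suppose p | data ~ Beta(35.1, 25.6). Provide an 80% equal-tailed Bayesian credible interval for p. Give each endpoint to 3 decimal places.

[0.497, 0.659]

Posterior: Beta(35.1, 25.6).
Equal-tailed 80% interval: the 0.1 and 0.9 quantiles of Beta(35.1, 25.6).
Posterior mean ≈ 0.578, SD ≈ 0.063; a Normal approximation gives roughly [0.498, 0.659].
Exact: F⁻¹(0.1) = 0.497; F⁻¹(0.9) = 0.659.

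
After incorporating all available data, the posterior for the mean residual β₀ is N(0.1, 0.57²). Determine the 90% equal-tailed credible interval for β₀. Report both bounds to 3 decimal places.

The posterior is symmetric, so the 90% equal-tailed interval is β₀ = 0.1 ± z·0.57 with z = 1.645.
Half-width: 1.645 × 0.57 = 0.938.
0.1 − 0.938 = -0.838; 0.1 + 0.938 = 1.038.

[-0.838, 1.038]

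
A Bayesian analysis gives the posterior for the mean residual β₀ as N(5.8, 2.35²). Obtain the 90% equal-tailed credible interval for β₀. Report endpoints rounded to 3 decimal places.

[1.935, 9.665]

The posterior is symmetric, so the 90% equal-tailed interval is β₀ = 5.8 ± z·2.35 with z = 1.645.
Half-width: 1.645 × 2.35 = 3.865.
5.8 − 3.865 = 1.935; 5.8 + 3.865 = 9.665.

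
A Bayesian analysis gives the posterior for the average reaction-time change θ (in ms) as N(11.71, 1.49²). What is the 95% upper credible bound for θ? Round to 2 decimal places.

Need U with P(θ ≤ U) = 0.95: U = 11.71 + z_{0.05}·1.49.
z = 1.645; U = 11.71 + 1.645 × 1.49 = 14.16.

14.16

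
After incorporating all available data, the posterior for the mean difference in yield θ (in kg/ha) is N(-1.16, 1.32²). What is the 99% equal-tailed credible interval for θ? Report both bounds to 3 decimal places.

[-4.560, 2.240]

The posterior is symmetric, so the 99% equal-tailed interval is θ = -1.16 ± z·1.32 with z = 2.576.
Half-width: 2.576 × 1.32 = 3.400.
-1.16 − 3.400 = -4.560; -1.16 + 3.400 = 2.240.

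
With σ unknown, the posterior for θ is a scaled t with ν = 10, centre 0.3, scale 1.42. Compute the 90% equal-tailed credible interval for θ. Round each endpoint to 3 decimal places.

The t_10 distribution is symmetric; the 90% interval is 0.3 ± t·1.42 with t_{0.95,10} = 1.812.
Half-width: 1.812 × 1.42 = 2.574.
0.3 − 2.574 = -2.274; 0.3 + 2.574 = 2.874.

[-2.274, 2.874]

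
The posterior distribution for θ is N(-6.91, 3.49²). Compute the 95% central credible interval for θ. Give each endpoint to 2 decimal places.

[-13.75, -0.07]

The posterior is symmetric, so the 95% equal-tailed interval is θ = -6.91 ± z·3.49 with z = 1.960.
Half-width: 1.960 × 3.49 = 6.84.
-6.91 − 6.84 = -13.75; -6.91 + 6.84 = -0.07.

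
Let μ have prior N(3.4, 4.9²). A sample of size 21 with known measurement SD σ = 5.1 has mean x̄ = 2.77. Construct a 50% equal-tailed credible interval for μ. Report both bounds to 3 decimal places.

Posterior precision = 1/4.9² + 21/5.1² = 0.0416 + 0.8074 = 0.8490, so posterior SD = 1.0853.
Posterior mean = (3.4/4.9² + 21·2.77/5.1²) / 0.8490 = 2.8009.
Interval: 2.8009 ± 0.674 × 1.0853 → [2.069, 3.533].

[2.069, 3.533]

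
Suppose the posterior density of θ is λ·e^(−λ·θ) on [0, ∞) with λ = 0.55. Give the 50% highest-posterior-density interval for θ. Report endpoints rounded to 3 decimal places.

The exponential density is strictly decreasing on [0, ∞), so the HPD interval is anchored at 0: [0, q] with P(θ ≤ q) = 0.50.
q = −ln(1 − 0.50) / 0.55 = 0.6931 / 0.55 = 1.260.

[0.000, 1.260]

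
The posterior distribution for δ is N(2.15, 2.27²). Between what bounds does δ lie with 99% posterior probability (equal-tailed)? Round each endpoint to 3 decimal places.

The posterior is symmetric, so the 99% equal-tailed interval is δ = 2.15 ± z·2.27 with z = 2.576.
Half-width: 2.576 × 2.27 = 5.847.
2.15 − 5.847 = -3.697; 2.15 + 5.847 = 7.997.

[-3.697, 7.997]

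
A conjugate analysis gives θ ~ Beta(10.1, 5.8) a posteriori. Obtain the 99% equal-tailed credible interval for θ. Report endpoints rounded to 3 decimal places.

[0.321, 0.890]

Posterior: Beta(10.1, 5.8).
Equal-tailed 99% interval: the 0.005 and 0.995 quantiles of Beta(10.1, 5.8).
Posterior mean ≈ 0.635, SD ≈ 0.117; a Normal approximation gives roughly [0.334, 0.937].
Exact: F⁻¹(0.005) = 0.321; F⁻¹(0.995) = 0.890.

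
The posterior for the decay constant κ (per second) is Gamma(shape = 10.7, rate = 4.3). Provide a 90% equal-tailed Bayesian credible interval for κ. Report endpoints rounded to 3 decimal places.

Posterior: Gamma(shape 10.7, rate 4.3).
Equal-tailed 90% interval: Gamma(10.7, 4.3) quantiles at 0.05 and 0.95.
Posterior mean ≈ 2.488, SD ≈ 0.761; a Normal approximation gives roughly [1.237, 3.740].
Exact: lower = 1.382; upper = 3.857.

[1.382, 3.857]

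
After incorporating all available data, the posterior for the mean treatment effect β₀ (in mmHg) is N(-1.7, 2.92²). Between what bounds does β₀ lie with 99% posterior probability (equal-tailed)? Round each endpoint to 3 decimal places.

The posterior is symmetric, so the 99% equal-tailed interval is β₀ = -1.7 ± z·2.92 with z = 2.576.
Half-width: 2.576 × 2.92 = 7.521.
-1.7 − 7.521 = -9.221; -1.7 + 7.521 = 5.821.

[-9.221, 5.821]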